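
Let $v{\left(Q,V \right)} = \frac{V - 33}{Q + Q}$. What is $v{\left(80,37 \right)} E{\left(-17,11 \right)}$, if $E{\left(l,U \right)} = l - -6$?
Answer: $- \frac{11}{40} \approx -0.275$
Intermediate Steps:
$E{\left(l,U \right)} = 6 + l$ ($E{\left(l,U \right)} = l + 6 = 6 + l$)
$v{\left(Q,V \right)} = \frac{-33 + V}{2 Q}$
$v{\left(80,37 \right)} E{\left(-17,11 \right)} = \frac{-33 + 37}{2 \cdot 80} \left(6 - 17\right) = \frac{1}{2} \cdot \frac{1}{80} \cdot 4 \left(-11\right) = \frac{1}{40} \left(-11\right) = - \frac{11}{40}$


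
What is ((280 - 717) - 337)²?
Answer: 599076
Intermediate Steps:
((280 - 717) - 337)² = (-437 - 337)² = (-774)² = 599076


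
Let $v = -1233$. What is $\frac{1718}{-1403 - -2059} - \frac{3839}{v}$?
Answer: $\frac{2318339}{404424} \approx 5.7324$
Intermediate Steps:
$\frac{1718}{-1403 - -2059} - \frac{3839}{v} = \frac{1718}{-1403 - -2059} - \frac{3839}{-1233} = \frac{1718}{-1403 + 2059} - - \frac{3839}{1233} = \frac{1718}{656} + \frac{3839}{1233} = 1718 \cdot \frac{1}{656} + \frac{3839}{1233} = \frac{859}{328} + \frac{3839}{1233} = \frac{2318339}{404424}$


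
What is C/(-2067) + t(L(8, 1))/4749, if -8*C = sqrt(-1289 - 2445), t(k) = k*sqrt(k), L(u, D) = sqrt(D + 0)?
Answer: 1/4749 + I*sqrt(3734)/16536 ≈ 0.00021057 + 0.0036954*I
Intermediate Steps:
L(u, D) = sqrt(D)
t(k) = k**(3/2)
C = -I*sqrt(3734)/8 (C = -sqrt(-1289 - 2445)/8 = -I*sqrt(3734)/8 ≈ -7.6383*I)
C/(-2067) + t(L(8, 1))/4749 = -I*sqrt(3734)/8/(-2067) + (sqrt(1))**(3/2)/4749 = -I*sqrt(3734)/8*(-1/2067) + 1**(3/2)*(1/4749) = I*sqrt(3734)/16536 + 1*(1/4749) = I*sqrt(3734)/16536 + 1/4749 = 1/4749 + I*sqrt(3734)/16536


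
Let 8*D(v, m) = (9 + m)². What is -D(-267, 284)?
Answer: -85849/8 ≈ -10731.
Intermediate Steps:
D(v, m) = (9 + m)²/8
-D(-267, 284) = -(9 + 284)²/8 = -293²/8 = -85849/8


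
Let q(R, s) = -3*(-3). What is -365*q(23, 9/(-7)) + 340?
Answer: -2945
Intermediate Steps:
q(R, s) = 9
-365*q(23, 9/(-7)) + 340 = -365*9 + 340 = -3285 + 340 = -2945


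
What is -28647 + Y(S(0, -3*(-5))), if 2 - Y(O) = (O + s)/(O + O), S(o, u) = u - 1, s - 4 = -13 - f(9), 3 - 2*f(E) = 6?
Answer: -1604133/56 ≈ -28645.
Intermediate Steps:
f(E) = -3/2 (f(E) = 3/2 - 1/2*6 = 3/2 - 3 = -3/2)
s = -15/2 (s = 4 + (-13 - 1*(-3/2)) = 4 + (-13 + 3/2) = 4 - 23/2 = -15/2 ≈ -7.5000)
S(o, u) = -1 + u
Y(O) = 2 - (-15/2 + O)/(2*O) (Y(O) = 2 - (O - 15/2)/(O + O) = 2 - (-15/2 + O)/(2*O))
-28647 + Y(S(0, -3*(-5))) = -28647 + 3*(5 + 2*(-1 - 3*(-5)))/(4*(-1 - 3*(-5))) = -28647 + 3*(5 + 2*(-1 + 15))/(4*(-1 + 15)) = -28647 + (3/4)*(5 + 2*14)/14 = -28647 + (3/4)*(1/14)*(5 + 28) = -28647 + (3/4)*(1/14)*33 = -28647 + 99/56 = -1604133/56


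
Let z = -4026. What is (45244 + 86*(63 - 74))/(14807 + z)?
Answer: 44298/10781 ≈ 4.1089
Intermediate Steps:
(45244 + 86*(63 - 74))/(14807 + z) = (45244 + 86*(63 - 74))/(14807 - 4026) = (45244 + 86*(-11))/10781 = (45244 - 946)*(1/10781) = 44298*(1/10781) = 44298/10781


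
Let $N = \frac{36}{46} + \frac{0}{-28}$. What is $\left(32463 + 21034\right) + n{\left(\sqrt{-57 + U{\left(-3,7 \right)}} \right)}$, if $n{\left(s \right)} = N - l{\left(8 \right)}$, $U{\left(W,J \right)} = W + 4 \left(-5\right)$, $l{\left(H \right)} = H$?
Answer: $\frac{1230265}{23} \approx 53490.0$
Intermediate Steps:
$N = \frac{18}{23}$ ($N = 36 \cdot \frac{1}{46} + 0 \left(- \frac{1}{28}\right) = \frac{18}{23} + 0 = \frac{18}{23} \approx 0.78261$)
$U{\left(W,J \right)} = -20 + W$ ($U{\left(W,J \right)} = W - 20 = -20 + W$)
$n{\left(s \right)} = - \frac{166}{23}$ ($n{\left(s \right)} = \frac{18}{23} - 8 = - \frac{166}{23}$)
$\left(32463 + 21034\right) + n{\left(\sqrt{-57 + U{\left(-3,7 \right)}} \right)} = \left(32463 + 21034\right) - \frac{166}{23} = 53497 - \frac{166}{23} = \frac{1230265}{23}$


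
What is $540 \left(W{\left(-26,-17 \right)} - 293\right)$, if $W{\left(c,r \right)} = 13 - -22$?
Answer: $-139320$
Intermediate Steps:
$W{\left(c,r \right)} = 35$ ($W{\left(c,r \right)} = 13 + 22 = 35$)
$540 \left(W{\left(-26,-17 \right)} - 293\right) = 540 \left(35 - 293\right) = 540 \left(-258\right) = -139320$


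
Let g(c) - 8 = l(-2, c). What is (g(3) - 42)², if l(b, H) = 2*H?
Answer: 784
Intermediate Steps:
g(c) = 8 + 2*c
(g(3) - 42)² = ((8 + 2*3) - 42)² = ((8 + 6) - 42)² = (14 - 42)² = (-28)² = 784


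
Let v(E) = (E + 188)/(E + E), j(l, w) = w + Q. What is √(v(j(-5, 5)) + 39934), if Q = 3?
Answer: √159785/2 ≈ 199.87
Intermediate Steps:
j(l, w) = 3 + w (j(l, w) = w + 3 = 3 + w)
v(E) = (188 + E)/(2*E) (v(E) = (188 + E)/((2*E)) = (188 + E)*(1/(2*E)) = (188 + E)/(2*E))
√(v(j(-5, 5)) + 39934) = √((188 + (3 + 5))/(2*(3 + 5)) + 39934) = √((½)*(188 + 8)/8 + 39934) = √((½)*(⅛)*196 + 39934) = √(49/4 + 39934) = √(159785/4) = √159785/2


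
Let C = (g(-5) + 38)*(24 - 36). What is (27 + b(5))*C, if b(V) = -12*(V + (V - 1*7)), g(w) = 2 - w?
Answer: 4860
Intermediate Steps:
C = -540 (C = ((2 - 1*(-5)) + 38)*(24 - 36) = ((2 + 5) + 38)*(-12) = (7 + 38)*(-12) = 45*(-12) = -540)
b(V) = 84 - 24*V (b(V) = -12*(V + (V - 7)) = -12*(V + (-7 + V)) = -12*(-7 + 2*V) = 84 - 24*V)
(27 + b(5))*C = (27 + (84 - 24*5))*(-540) = (27 + (84 - 120))*(-540) = (27 - 36)*(-540) = -9*(-540) = 4860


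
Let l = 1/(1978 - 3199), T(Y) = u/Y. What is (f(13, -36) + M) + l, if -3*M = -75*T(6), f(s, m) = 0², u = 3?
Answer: 30523/2442 ≈ 12.499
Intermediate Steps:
f(s, m) = 0
T(Y) = 3/Y
l = -1/1221 (l = 1/(-1221) = -1/1221 ≈ -0.00081900)
M = 25/2 (M = -(-25)*3/6 = -(-25)*3*(⅙) = -(-25)/2 = -⅓*(-75/2) = 25/2 ≈ 12.500)
(f(13, -36) + M) + l = (0 + 25/2) - 1/1221 = 25/2 - 1/1221 = 30523/2442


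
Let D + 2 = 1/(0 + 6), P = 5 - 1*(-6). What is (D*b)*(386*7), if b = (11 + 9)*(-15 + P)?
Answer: 1188880/3 ≈ 3.9629e+5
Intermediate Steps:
P = 11 (P = 5 + 6 = 11)
D = -11/6 (D = -2 + 1/(0 + 6) = -2 + 1/6 = -2 + ⅙ = -11/6 ≈ -1.8333)
b = -80 (b = (11 + 9)*(-15 + 11) = 20*(-4) = -80)
(D*b)*(386*7) = (-11/6*(-80))*(386*7) = (440/3)*2702 = 1188880/3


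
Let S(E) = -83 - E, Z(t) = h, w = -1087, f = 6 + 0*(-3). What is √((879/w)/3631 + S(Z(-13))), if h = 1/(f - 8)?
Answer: I*√5140752533730822/7893794 ≈ 9.083*I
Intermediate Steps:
f = 6 (f = 6 + 0 = 6)
h = -½ (h = 1/(6 - 8) = 1/(-2) = -½ ≈ -0.50000)
Z(t) = -½
√((879/w)/3631 + S(Z(-13))) = √((879/(-1087))/3631 + (-83 - 1*(-½))) = √((879*(-1/1087))*(1/3631) + (-83 + ½)) = √(-879/1087*1/3631 - 165/2) = √(-879/3946897 - 165/2) = √(-651239763/7893794) = I*√5140752533730822/7893794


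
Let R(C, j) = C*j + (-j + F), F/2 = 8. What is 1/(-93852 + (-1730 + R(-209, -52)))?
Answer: -1/84646 ≈ -1.1814e-5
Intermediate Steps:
F = 16 (F = 2*8 = 16)
R(C, j) = 16 - j + C*j (R(C, j) = C*j + (-j + 16) = C*j + (16 - j) = 16 - j + C*j)
1/(-93852 + (-1730 + R(-209, -52))) = 1/(-93852 + (-1730 + (16 - 1*(-52) - 209*(-52)))) = 1/(-93852 + (-1730 + (16 + 52 + 10868))) = 1/(-93852 + (-1730 + 10936)) = 1/(-93852 + 9206) = 1/(-84646) = -1/84646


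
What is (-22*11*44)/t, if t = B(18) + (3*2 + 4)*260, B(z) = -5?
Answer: -10648/2595 ≈ -4.1033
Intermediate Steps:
t = 2595 (t = -5 + (3*2 + 4)*260 = -5 + (6 + 4)*260 = -5 + 10*260 = -5 + 2600 = 2595)
(-22*11*44)/t = (-22*11*44)/2595 = -242*44*(1/2595) = -10648*1/2595 = -10648/2595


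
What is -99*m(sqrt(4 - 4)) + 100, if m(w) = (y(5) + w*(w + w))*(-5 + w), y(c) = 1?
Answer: 595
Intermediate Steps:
m(w) = (1 + 2*w**2)*(-5 + w) (m(w) = (1 + w*(w + w))*(-5 + w) = (1 + w*(2*w))*(-5 + w) = (1 + 2*w**2)*(-5 + w))
-99*m(sqrt(4 - 4)) + 100 = -99*(-5 + sqrt(4 - 4) - 10*(sqrt(4 - 4))**2 + 2*(sqrt(4 - 4))**3) + 100 = -99*(-5 + sqrt(0) - 10*(sqrt(0))**2 + 2*(sqrt(0))**3) + 100 = -99*(-5 + 0 - 10*0**2 + 2*0**3) + 100 = -99*(-5 + 0 - 10*0 + 2*0) + 100 = -99*(-5 + 0 + 0 + 0) + 100 = -99*(-5) + 100 = 495 + 100 = 595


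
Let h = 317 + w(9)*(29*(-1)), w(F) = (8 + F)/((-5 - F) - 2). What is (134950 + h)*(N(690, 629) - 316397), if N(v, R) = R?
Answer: -85445439315/2 ≈ -4.2723e+10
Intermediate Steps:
w(F) = (8 + F)/(-7 - F)
h = 5565/16 (h = 317 + ((-8 - 1*9)/(7 + 9))*(29*(-1)) = 317 + ((-8 - 9)/16)*(-29) = 317 + ((1/16)*(-17))*(-29) = 317 - 17/16*(-29) = 317 + 493/16 = 5565/16 ≈ 347.81)
(134950 + h)*(N(690, 629) - 316397) = (134950 + 5565/16)*(629 - 316397) = (2164765/16)*(-315768) = -85445439315/2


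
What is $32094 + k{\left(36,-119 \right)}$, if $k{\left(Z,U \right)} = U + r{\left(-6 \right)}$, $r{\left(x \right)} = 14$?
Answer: $31989$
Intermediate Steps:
$k{\left(Z,U \right)} = 14 + U$ ($k{\left(Z,U \right)} = U + 14 = 14 + U$)
$32094 + k{\left(36,-119 \right)} = 32094 + \left(14 - 119\right) = 32094 - 105 = 31989$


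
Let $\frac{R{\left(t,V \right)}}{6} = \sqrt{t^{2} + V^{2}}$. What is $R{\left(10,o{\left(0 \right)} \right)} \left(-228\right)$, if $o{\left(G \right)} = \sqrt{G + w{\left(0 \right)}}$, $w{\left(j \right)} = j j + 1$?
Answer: $- 1368 \sqrt{101} \approx -13748.0$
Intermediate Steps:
$w{\left(j \right)} = 1 + j^{2}$ ($w{\left(j \right)} = j^{2} + 1 = 1 + j^{2}$)
$o{\left(G \right)} = \sqrt{1 + G}$ ($o{\left(G \right)} = \sqrt{G + \left(1 + 0^{2}\right)} = \sqrt{G + \left(1 + 0\right)} = \sqrt{G + 1} = \sqrt{1 + G}$)
$R{\left(t,V \right)} = 6 \sqrt{V^{2} + t^{2}}$ ($R{\left(t,V \right)} = 6 \sqrt{t^{2} + V^{2}} = 6 \sqrt{V^{2} + t^{2}}$)
$R{\left(10,o{\left(0 \right)} \right)} \left(-228\right) = 6 \sqrt{\left(\sqrt{1 + 0}\right)^{2} + 10^{2}} \left(-228\right) = 6 \sqrt{\left(\sqrt{1}\right)^{2} + 100} \left(-228\right) = 6 \sqrt{1^{2} + 100} \left(-228\right) = 6 \sqrt{1 + 100} \left(-228\right) = 6 \sqrt{101} \left(-228\right) = - 1368 \sqrt{101}$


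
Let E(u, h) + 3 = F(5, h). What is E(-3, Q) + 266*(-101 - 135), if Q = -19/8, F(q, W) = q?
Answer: -62774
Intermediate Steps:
Q = -19/8 (Q = -19*1/8 = -19/8 ≈ -2.3750)
E(u, h) = 2 (E(u, h) = -3 + 5 = 2)
E(-3, Q) + 266*(-101 - 135) = 2 + 266*(-101 - 135) = 2 + 266*(-236) = 2 - 62776 = -62774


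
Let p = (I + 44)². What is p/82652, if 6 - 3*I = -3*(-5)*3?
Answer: 961/82652 ≈ 0.011627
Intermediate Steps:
I = -13 (I = 2 - (-3*(-5))*3/3 = 2 - 5*3 = 2 - ⅓*45 = 2 - 15 = -13)
p = 961 (p = (-13 + 44)² = 31² = 961)
p/82652 = 961/82652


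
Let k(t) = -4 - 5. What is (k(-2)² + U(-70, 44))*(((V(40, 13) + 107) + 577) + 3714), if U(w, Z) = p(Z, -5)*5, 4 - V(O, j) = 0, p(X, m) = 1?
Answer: 378572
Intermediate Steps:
k(t) = -9
V(O, j) = 4 (V(O, j) = 4 - 1*0 = 4 + 0 = 4)
U(w, Z) = 5 (U(w, Z) = 1*5 = 5)
(k(-2)² + U(-70, 44))*(((V(40, 13) + 107) + 577) + 3714) = ((-9)² + 5)*(((4 + 107) + 577) + 3714) = (81 + 5)*((111 + 577) + 3714) = 86*(688 + 3714) = 86*4402 = 378572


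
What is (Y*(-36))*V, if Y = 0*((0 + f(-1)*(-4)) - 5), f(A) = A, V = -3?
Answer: 0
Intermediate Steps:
Y = 0 (Y = 0*((0 - 1*(-4)) - 5) = 0*((0 + 4) - 5) = 0*(4 - 5) = 0*(-1) = 0)
(Y*(-36))*V = (0*(-36))*(-3) = 0*(-3) = 0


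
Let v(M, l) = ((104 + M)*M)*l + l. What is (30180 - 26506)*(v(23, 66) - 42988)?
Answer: 550600336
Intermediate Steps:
v(M, l) = l + M*l*(104 + M) (v(M, l) = (M*(104 + M))*l + l = M*l*(104 + M) + l = l + M*l*(104 + M))
(30180 - 26506)*(v(23, 66) - 42988) = (30180 - 26506)*(66*(1 + 23² + 104*23) - 42988) = 3674*(66*(1 + 529 + 2392) - 42988) = 3674*(66*2922 - 42988) = 3674*(192852 - 42988) = 3674*149864 = 550600336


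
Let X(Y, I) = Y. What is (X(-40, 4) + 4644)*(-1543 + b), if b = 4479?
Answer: 13517344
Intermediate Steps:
(X(-40, 4) + 4644)*(-1543 + b) = (-40 + 4644)*(-1543 + 4479) = 4604*2936 = 13517344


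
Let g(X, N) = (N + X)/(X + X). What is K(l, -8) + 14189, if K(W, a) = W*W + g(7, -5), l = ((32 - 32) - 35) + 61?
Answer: 104056/7 ≈ 14865.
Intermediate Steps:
g(X, N) = (N + X)/(2*X) (g(X, N) = (N + X)/((2*X)) = (N + X)*(1/(2*X)) = (N + X)/(2*X))
l = 26 (l = (0 - 35) + 61 = -35 + 61 = 26)
K(W, a) = ⅐ + W² (K(W, a) = W*W + (½)*(-5 + 7)/7 = W² + (½)*(⅐)*2 = W² + ⅐ = ⅐ + W²)
K(l, -8) + 14189 = (⅐ + 26²) + 14189 = (⅐ + 676) + 14189 = 4733/7 + 14189 = 104056/7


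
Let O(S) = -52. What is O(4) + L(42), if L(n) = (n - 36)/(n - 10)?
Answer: -829/16 ≈ -51.813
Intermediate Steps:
L(n) = (-36 + n)/(-10 + n)
O(4) + L(42) = -52 + (-36 + 42)/(-10 + 42) = -52 + 6/32 = -52 + (1/32)*6 = -52 + 3/16 = -829/16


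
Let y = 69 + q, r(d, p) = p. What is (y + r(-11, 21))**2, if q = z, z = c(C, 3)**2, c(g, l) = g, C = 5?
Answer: 13225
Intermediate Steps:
z = 25 (z = 5**2 = 25)
q = 25
y = 94 (y = 69 + 25 = 94)
(y + r(-11, 21))**2 = (94 + 21)**2 = 115**2 = 13225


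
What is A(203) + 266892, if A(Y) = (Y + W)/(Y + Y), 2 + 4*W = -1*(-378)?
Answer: 108358449/406 ≈ 2.6689e+5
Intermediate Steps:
W = 94 (W = -½ + (-1*(-378))/4 = -½ + (¼)*378 = -½ + 189/2 = 94)
A(Y) = (94 + Y)/(2*Y) (A(Y) = (Y + 94)/(Y + Y) = (94 + Y)/((2*Y)) = (94 + Y)*(1/(2*Y)) = (94 + Y)/(2*Y))
A(203) + 266892 = (½)*(94 + 203)/203 + 266892 = (½)*(1/203)*297 + 266892 = 297/406 + 266892 = 108358449/406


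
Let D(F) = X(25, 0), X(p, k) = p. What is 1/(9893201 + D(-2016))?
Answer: 1/9893226 ≈ 1.0108e-7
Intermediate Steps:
D(F) = 25
1/(9893201 + D(-2016)) = 1/(9893201 + 25) = 1/9893226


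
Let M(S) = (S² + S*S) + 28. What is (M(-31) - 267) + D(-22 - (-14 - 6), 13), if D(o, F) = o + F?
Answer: 1694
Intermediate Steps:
D(o, F) = F + o
M(S) = 28 + 2*S² (M(S) = (S² + S²) + 28 = 2*S² + 28 = 28 + 2*S²)
(M(-31) - 267) + D(-22 - (-14 - 6), 13) = ((28 + 2*(-31)²) - 267) + (13 + (-22 - (-14 - 6))) = ((28 + 2*961) - 267) + (13 + (-22 - 1*(-20))) = ((28 + 1922) - 267) + (13 + (-22 + 20)) = (1950 - 267) + (13 - 2) = 1683 + 11 = 1694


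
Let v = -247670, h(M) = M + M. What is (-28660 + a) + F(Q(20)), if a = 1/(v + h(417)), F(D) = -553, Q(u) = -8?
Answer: -7210820069/246836 ≈ -29213.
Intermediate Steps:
h(M) = 2*M
a = -1/246836 (a = 1/(-247670 + 2*417) = 1/(-247670 + 834) = 1/(-246836) = -1/246836 ≈ -4.0513e-6)
(-28660 + a) + F(Q(20)) = (-28660 - 1/246836) - 553 = -7074319761/246836 - 553 = -7210820069/246836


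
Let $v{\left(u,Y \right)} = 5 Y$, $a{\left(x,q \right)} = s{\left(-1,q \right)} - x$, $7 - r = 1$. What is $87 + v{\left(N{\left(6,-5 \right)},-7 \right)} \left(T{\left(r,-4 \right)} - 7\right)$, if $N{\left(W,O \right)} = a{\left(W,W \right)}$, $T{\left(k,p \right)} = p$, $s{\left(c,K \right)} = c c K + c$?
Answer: $472$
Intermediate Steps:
$s{\left(c,K \right)} = c + K c^{2}$ ($s{\left(c,K \right)} = c^{2} K + c = K c^{2} + c = c + K c^{2}$)
$r = 6$ ($r = 7 - 1 = 6$)
$a{\left(x,q \right)} = -1 + q - x$ ($a{\left(x,q \right)} = - (1 + q \left(-1\right)) - x = - (1 - q) - x = \left(-1 + q\right) - x = -1 + q - x$)
$N{\left(W,O \right)} = -1$ ($N{\left(W,O \right)} = -1 + W - W = -1$)
$87 + v{\left(N{\left(6,-5 \right)},-7 \right)} \left(T{\left(r,-4 \right)} - 7\right) = 87 + 5 \left(-7\right) \left(-4 - 7\right) = 87 - -385 = 87 + 385 = 472$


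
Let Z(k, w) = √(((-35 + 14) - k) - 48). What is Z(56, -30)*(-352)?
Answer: -1760*I*√5 ≈ -3935.5*I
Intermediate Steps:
Z(k, w) = √(-69 - k) (Z(k, w) = √((-21 - k) - 48) = √(-69 - k))
Z(56, -30)*(-352) = √(-69 - 1*56)*(-352) = √(-69 - 56)*(-352) = √(-125)*(-352) = (5*I*√5)*(-352) = -1760*I*√5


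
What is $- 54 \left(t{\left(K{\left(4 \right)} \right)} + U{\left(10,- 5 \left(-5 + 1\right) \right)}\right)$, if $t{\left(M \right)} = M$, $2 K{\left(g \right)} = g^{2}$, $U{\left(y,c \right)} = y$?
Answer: $-972$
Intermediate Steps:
$K{\left(g \right)} = \frac{g^{2}}{2}$
$- 54 \left(t{\left(K{\left(4 \right)} \right)} + U{\left(10,- 5 \left(-5 + 1\right) \right)}\right) = - 54 \left(\frac{4^{2}}{2} + 10\right) = - 54 \left(\frac{1}{2} \cdot 16 + 10\right) = - 54 \left(8 + 10\right) = \left(-54\right) 18 = -972$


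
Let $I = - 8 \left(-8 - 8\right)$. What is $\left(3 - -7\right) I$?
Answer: $1280$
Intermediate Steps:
$I = 128$ ($I = \left(-8\right) \left(-16\right) = 128$)
$\left(3 - -7\right) I = \left(3 - -7\right) 128 = \left(3 + 7\right) 128 = 10 \cdot 128 = 1280$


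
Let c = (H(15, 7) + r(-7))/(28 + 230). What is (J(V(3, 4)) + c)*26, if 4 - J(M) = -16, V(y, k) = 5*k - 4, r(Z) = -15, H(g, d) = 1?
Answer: 66898/129 ≈ 518.59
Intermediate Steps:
V(y, k) = -4 + 5*k
c = -7/129 (c = (1 - 15)/(28 + 230) = -14/258 = -14*1/258 = -7/129 ≈ -0.054264)
J(M) = 20 (J(M) = 4 - 1*(-16) = 4 + 16 = 20)
(J(V(3, 4)) + c)*26 = (20 - 7/129)*26 = (2573/129)*26 = 66898/129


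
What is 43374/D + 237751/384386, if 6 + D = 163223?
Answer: 55477363331/62738329762 ≈ 0.88427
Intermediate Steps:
D = 163217 (D = -6 + 163223 = 163217)
43374/D + 237751/384386 = 43374/163217 + 237751/384386 = 55477363331/62738329762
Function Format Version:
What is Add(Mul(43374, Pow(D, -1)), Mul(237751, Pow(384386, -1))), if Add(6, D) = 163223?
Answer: Rational(55477363331, 62738329762) ≈ 0.88427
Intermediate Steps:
D = 163217 (D = Add(-6, 163223) = 163217)
Add(Mul(43374, Pow(D, -1)), Mul(237751, Pow(384386, -1))) = Add(Mul(43374, Pow(163217, -1)), Mul(237751, Pow(384386, -1))) = Add(Mul(43374, Rational(1, 163217)), Mul(237751, Rational(1, 384386))) = Add(Rational(43374, 163217), Rational(237751, 384386)) = Rational(55477363331, 62738329762)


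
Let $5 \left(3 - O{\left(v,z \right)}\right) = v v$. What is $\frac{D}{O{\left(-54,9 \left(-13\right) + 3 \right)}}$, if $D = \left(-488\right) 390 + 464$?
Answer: $\frac{949280}{2901} \approx 327.23$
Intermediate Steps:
$O{\left(v,z \right)} = 3 - \frac{v^{2}}{5}$ ($O{\left(v,z \right)} = 3 - \frac{v v}{5} = 3 - \frac{v^{2}}{5}$)
$D = -189856$ ($D = -190320 + 464 = -189856$)
$\frac{D}{O{\left(-54,9 \left(-13\right) + 3 \right)}} = - \frac{189856}{3 - \frac{\left(-54\right)^{2}}{5}} = - \frac{189856}{3 - \frac{2916}{5}} = - \frac{189856}{- \frac{2901}{5}} = \left(-189856\right) \left(- \frac{5}{2901}\right) = \frac{949280}{2901}$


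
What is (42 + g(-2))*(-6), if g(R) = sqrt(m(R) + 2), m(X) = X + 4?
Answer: -264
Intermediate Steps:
m(X) = 4 + X
g(R) = sqrt(6 + R) (g(R) = sqrt((4 + R) + 2) = sqrt(6 + R))
(42 + g(-2))*(-6) = (42 + sqrt(6 - 2))*(-6) = (42 + sqrt(4))*(-6) = (42 + 2)*(-6) = 44*(-6) = -264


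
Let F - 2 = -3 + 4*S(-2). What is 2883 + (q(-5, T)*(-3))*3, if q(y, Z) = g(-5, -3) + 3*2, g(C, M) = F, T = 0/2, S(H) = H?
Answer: 2910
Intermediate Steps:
T = 0 (T = 0*(½) = 0)
F = -9 (F = 2 + (-3 + 4*(-2)) = 2 + (-3 - 8) = 2 - 11 = -9)
g(C, M) = -9
q(y, Z) = -3 (q(y, Z) = -9 + 3*2 = -9 + 6 = -3)
2883 + (q(-5, T)*(-3))*3 = 2883 - 3*(-3)*3 = 2883 + 9*3 = 2883 + 27 = 2910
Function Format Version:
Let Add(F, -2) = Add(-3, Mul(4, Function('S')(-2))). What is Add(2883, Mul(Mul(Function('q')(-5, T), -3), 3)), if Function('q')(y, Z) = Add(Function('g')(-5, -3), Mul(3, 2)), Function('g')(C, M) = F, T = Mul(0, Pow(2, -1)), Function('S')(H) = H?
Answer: 2910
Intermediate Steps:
T = 0 (T = Mul(0, Rational(1, 2)) = 0)
F = -9 (F = Add(2, Add(-3, Mul(4, -2))) = Add(2, Add(-3, -8)) = Add(2, -11) = -9)
Function('g')(C, M) = -9
Function('q')(y, Z) = -3 (Function('q')(y, Z) = Add(-9, Mul(3, 2)) = Add(-9, 6) = -3)
Add(2883, Mul(Mul(Function('q')(-5, T), -3), 3)) = Add(2883, Mul(Mul(-3, -3), 3)) = Add(2883, Mul(9, 3)) = Add(2883, 27) = 2910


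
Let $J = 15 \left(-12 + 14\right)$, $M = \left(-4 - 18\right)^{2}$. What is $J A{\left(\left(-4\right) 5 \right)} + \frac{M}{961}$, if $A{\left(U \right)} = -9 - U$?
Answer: $\frac{317614}{961} \approx 330.5$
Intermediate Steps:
$M = 484$ ($M = \left(-22\right)^{2} = 484$)
$J = 30$ ($J = 15 \cdot 2 = 30$)
$J A{\left(\left(-4\right) 5 \right)} + \frac{M}{961} = 30 \left(-9 - \left(-4\right) 5\right) + \frac{484}{961} = 30 \left(-9 - -20\right) + 484 \cdot \frac{1}{961} = 30 \left(-9 + 20\right) + \frac{484}{961} = 30 \cdot 11 + \frac{484}{961} = 330 + \frac{484}{961} = \frac{317614}{961}$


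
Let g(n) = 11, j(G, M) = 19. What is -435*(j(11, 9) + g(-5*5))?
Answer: -13050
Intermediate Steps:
-435*(j(11, 9) + g(-5*5)) = -435*(19 + 11) = -435*30 = -13050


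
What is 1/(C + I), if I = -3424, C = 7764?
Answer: 1/4340 ≈ 0.00023041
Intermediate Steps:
1/(C + I) = 1/(7764 - 3424) = 1/4340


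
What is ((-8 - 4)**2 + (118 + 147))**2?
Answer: 167281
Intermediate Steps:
((-8 - 4)**2 + (118 + 147))**2 = ((-12)**2 + 265)**2 = (144 + 265)**2 = 409**2 = 167281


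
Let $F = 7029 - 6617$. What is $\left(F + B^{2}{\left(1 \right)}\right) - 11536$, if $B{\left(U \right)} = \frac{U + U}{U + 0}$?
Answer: $-11120$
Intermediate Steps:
$B{\left(U \right)} = 2$ ($B{\left(U \right)} = \frac{2 U}{U} = 2$)
$F = 412$ ($F = 7029 - 6617 = 412$)
$\left(F + B^{2}{\left(1 \right)}\right) - 11536 = \left(412 + 2^{2}\right) - 11536 = \left(412 + 4\right) - 11536 = 416 - 11536 = -11120$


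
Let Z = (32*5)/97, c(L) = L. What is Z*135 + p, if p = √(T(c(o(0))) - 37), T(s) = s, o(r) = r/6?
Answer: 21600/97 + I*√37 ≈ 222.68 + 6.0828*I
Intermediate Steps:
o(r) = r/6 (o(r) = r*(⅙) = r/6)
p = I*√37 (p = √((⅙)*0 - 37) = √(0 - 37) = √(-37) = I*√37 ≈ 6.0828*I)
Z = 160/97 (Z = 160*(1/97) = 160/97 ≈ 1.6495)
Z*135 + p = (160/97)*135 + I*√37 = 21600/97 + I*√37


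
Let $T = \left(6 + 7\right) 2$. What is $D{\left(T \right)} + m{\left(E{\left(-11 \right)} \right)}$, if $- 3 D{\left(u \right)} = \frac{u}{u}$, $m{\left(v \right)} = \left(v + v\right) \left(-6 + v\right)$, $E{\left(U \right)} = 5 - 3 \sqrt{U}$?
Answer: $- \frac{625}{3} - 24 i \sqrt{11} \approx -208.33 - 79.599 i$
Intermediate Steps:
$T = 26$ ($T = 13 \cdot 2 = 26$)
$E{\left(U \right)} = 5 - 3 \sqrt{U}$
$m{\left(v \right)} = 2 v \left(-6 + v\right)$
$D{\left(u \right)} = - \frac{1}{3}$ ($D{\left(u \right)} = - \frac{u \frac{1}{u}}{3} = \left(- \frac{1}{3}\right) 1 = - \frac{1}{3}$)
$D{\left(T \right)} + m{\left(E{\left(-11 \right)} \right)} = - \frac{1}{3} + 2 \left(5 - 3 \sqrt{-11}\right) \left(-6 + \left(5 - 3 \sqrt{-11}\right)\right) = - \frac{1}{3} + 2 \left(5 - 3 i \sqrt{11}\right) \left(-6 + \left(5 - 3 i \sqrt{11}\right)\right) = - \frac{1}{3} + 2 \left(5 - 3 i \sqrt{11}\right) \left(-1 - 3 i \sqrt{11}\right) = - \frac{1}{3} + 2 \left(-1 - 3 i \sqrt{11}\right) \left(5 - 3 i \sqrt{11}\right)$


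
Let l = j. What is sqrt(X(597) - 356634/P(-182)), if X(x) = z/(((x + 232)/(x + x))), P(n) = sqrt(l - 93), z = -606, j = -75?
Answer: sqrt(-117567572976 + 571884849186*I*sqrt(42))/11606 ≈ 115.45 + 119.17*I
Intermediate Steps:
l = -75
P(n) = 2*I*sqrt(42) (P(n) = sqrt(-75 - 93) = sqrt(-168) = 2*I*sqrt(42))
X(x) = -1212*x/(232 + x) (X(x) = -606*(x + x)/(x + 232) = -606*2*x/(232 + x) = -1212*x/(232 + x))
sqrt(X(597) - 356634/P(-182)) = sqrt(-1212*597/(232 + 597) - 356634*(-I*sqrt(42)/84)) = sqrt(-1212*597/829 - (-59439)*I*sqrt(42)/14) = sqrt(-1212*597*1/829 + 59439*I*sqrt(42)/14) = sqrt(-723564/829 + 59439*I*sqrt(42)/14)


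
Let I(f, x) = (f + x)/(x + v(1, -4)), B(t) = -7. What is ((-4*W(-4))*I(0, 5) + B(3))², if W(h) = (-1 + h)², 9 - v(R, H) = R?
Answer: 349281/169 ≈ 2066.8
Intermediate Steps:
v(R, H) = 9 - R
I(f, x) = (f + x)/(8 + x) (I(f, x) = (f + x)/(x + (9 - 1*1)) = (f + x)/(x + (9 - 1)) = (f + x)/(x + 8) = (f + x)/(8 + x))
((-4*W(-4))*I(0, 5) + B(3))² = ((-4*(-1 - 4)²)*((0 + 5)/(8 + 5)) - 7)² = ((-4*(-5)²)*(5/13) - 7)² = ((-4*25)*((1/13)*5) - 7)² = (-100*5/13 - 7)² = (-500/13 - 7)² = (-591/13)² = 349281/169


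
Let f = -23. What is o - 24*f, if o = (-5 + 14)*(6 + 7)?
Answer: 669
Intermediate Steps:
o = 117 (o = 9*13 = 117)
o - 24*f = 117 - 24*(-23) = 117 + 552 = 669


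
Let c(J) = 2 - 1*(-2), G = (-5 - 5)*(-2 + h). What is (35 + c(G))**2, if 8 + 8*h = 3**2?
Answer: 1521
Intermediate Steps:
h = 1/8 (h = -1 + (1/8)*3**2 = -1 + (1/8)*9 = -1 + 9/8 = 1/8 ≈ 0.12500)
G = 75/4 (G = (-5 - 5)*(-2 + 1/8) = -10*(-15/8) = 75/4 ≈ 18.750)
c(J) = 4 (c(J) = 2 + 2 = 4)
(35 + c(G))**2 = (35 + 4)**2 = 39**2 = 1521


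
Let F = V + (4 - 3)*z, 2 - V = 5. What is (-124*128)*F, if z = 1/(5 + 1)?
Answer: 134912/3 ≈ 44971.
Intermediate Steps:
V = -3 (V = 2 - 1*5 = 2 - 5 = -3)
z = ⅙ (z = 1/6 = ⅙ ≈ 0.16667)
F = -17/6 (F = -3 + (4 - 3)*(⅙) = -3 + 1*(⅙) = -3 + ⅙ = -17/6 ≈ -2.8333)
(-124*128)*F = -124*128*(-17/6) = -15872*(-17/6) = 134912/3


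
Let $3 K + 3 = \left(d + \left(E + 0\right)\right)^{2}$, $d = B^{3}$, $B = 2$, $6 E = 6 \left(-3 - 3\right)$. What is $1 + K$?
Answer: $\frac{4}{3} \approx 1.3333$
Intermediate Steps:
$E = -6$ ($E = \frac{6 \left(-3 - 3\right)}{6} = \frac{6 \left(-6\right)}{6} = \frac{1}{6} \left(-36\right) = -6$)
$d = 8$ ($d = 2^{3} = 8$)
$K = \frac{1}{3}$ ($K = -1 + \frac{\left(8 + \left(-6 + 0\right)\right)^{2}}{3} = -1 + \frac{\left(8 - 6\right)^{2}}{3} = -1 + \frac{2^{2}}{3} = -1 + \frac{1}{3} \cdot 4 = -1 + \frac{4}{3} = \frac{1}{3} \approx 0.33333$)
$1 + K = 1 + \frac{1}{3} = \frac{4}{3}$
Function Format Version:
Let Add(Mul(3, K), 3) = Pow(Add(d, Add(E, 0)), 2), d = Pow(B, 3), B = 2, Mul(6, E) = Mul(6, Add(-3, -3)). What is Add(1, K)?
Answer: Rational(4, 3) ≈ 1.3333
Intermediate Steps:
E = -6 (E = Mul(Rational(1, 6), Mul(6, Add(-3, -3))) = Mul(Rational(1, 6), Mul(6, -6)) = Mul(Rational(1, 6), -36) = -6)
d = 8 (d = Pow(2, 3) = 8)
K = Rational(1, 3) (K = Add(-1, Mul(Rational(1, 3), Pow(Add(8, Add(-6, 0)), 2))) = Add(-1, Mul(Rational(1, 3), Pow(Add(8, -6), 2))) = Add(-1, Mul(Rational(1, 3), Pow(2, 2))) = Add(-1, Mul(Rational(1, 3), 4)) = Add(-1, Rational(4, 3)) = Rational(1, 3) ≈ 0.33333)
Add(1, K) = Add(1, Rational(1, 3)) = Rational(4, 3)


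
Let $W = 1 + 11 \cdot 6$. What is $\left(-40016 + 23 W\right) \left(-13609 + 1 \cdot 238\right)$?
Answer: $514449225$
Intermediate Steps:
$W = 67$ ($W = 1 + 66 = 67$)
$\left(-40016 + 23 W\right) \left(-13609 + 1 \cdot 238\right) = \left(-40016 + 23 \cdot 67\right) \left(-13609 + 1 \cdot 238\right) = \left(-40016 + 1541\right) \left(-13609 + 238\right) = \left(-38475\right) \left(-13371\right) = 514449225$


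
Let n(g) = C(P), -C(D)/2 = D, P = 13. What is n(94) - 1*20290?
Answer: -20316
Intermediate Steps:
C(D) = -2*D
n(g) = -26 (n(g) = -2*13 = -26)
n(94) - 1*20290 = -26 - 1*20290 = -26 - 20290 = -20316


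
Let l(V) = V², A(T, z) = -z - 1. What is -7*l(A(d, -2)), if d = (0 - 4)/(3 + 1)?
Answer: -7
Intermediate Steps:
d = -1 (d = -4/4 = -4*¼ = -1)
A(T, z) = -1 - z
-7*l(A(d, -2)) = -7*(-1 - 1*(-2))² = -7*(-1 + 2)² = -7*1² = -7*1 = -7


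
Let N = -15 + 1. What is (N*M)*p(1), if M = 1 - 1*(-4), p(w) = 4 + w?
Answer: -350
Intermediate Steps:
N = -14
M = 5 (M = 1 + 4 = 5)
(N*M)*p(1) = (-14*5)*(4 + 1) = -70*5 = -350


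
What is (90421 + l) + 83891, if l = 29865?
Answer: 204177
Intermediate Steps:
(90421 + l) + 83891 = (90421 + 29865) + 83891 = 120286 + 83891 = 204177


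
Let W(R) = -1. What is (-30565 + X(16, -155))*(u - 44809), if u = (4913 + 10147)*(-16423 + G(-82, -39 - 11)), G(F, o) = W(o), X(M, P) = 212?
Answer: 7509036227897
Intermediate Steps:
G(F, o) = -1
u = -247345440 (u = (4913 + 10147)*(-16423 - 1) = 15060*(-16424) = -247345440)
(-30565 + X(16, -155))*(u - 44809) = (-30565 + 212)*(-247345440 - 44809) = -30353*(-247390249) = 7509036227897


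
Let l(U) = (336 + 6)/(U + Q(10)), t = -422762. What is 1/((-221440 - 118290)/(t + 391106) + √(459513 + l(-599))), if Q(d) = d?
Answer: -16669463964/713562731194573 + 751576752*√49065715/3567813655972865 ≈ 0.0014522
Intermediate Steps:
l(U) = 342/(10 + U) (l(U) = (336 + 6)/(U + 10) = 342/(10 + U))
1/((-221440 - 118290)/(t + 391106) + √(459513 + l(-599))) = 1/((-221440 - 118290)/(-422762 + 391106) + √(459513 + 342/(10 - 599))) = 1/(-339730/(-31656) + √(459513 + 342/(-589))) = 1/(-339730*(-1/31656) + √(459513 + 342*(-1/589))) = 1/(169865/15828 + √(459513 - 18/31)) = 1/(169865/15828 + √(14244885/31)) = 1/(169865/15828 + 3*√49065715/31)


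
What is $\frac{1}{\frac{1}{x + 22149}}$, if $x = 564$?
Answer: $22713$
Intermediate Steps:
$\frac{1}{\frac{1}{x + 22149}} = \frac{1}{\frac{1}{564 + 22149}} = \frac{1}{\frac{1}{22713}} = 22713$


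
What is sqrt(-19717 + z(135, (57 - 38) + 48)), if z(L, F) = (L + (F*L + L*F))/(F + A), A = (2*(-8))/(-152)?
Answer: 22*I*sqrt(11611)/17 ≈ 139.45*I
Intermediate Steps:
A = 2/19 (A = -16*(-1/152) = 2/19 ≈ 0.10526)
z(L, F) = (L + 2*F*L)/(2/19 + F) (z(L, F) = (L + (F*L + L*F))/(F + 2/19) = (L + (F*L + F*L))/(2/19 + F) = (L + 2*F*L)/(2/19 + F))
sqrt(-19717 + z(135, (57 - 38) + 48)) = sqrt(-19717 + 19*135*(1 + 2*((57 - 38) + 48))/(2 + 19*((57 - 38) + 48))) = sqrt(-19717 + 19*135*(1 + 2*(19 + 48))/(2 + 19*(19 + 48))) = sqrt(-19717 + 19*135*(1 + 2*67)/(2 + 19*67)) = sqrt(-19717 + 19*135*(1 + 134)/(2 + 1273)) = sqrt(-19717 + 19*135*135/1275) = sqrt(-19717 + 19*135*(1/1275)*135) = sqrt(-19717 + 4617/17) = sqrt(-330572/17) = 22*I*sqrt(11611)/17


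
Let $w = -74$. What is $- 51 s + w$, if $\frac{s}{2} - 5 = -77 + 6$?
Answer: $6658$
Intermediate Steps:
$s = -132$ ($s = 10 + 2 \left(-77 + 6\right) = 10 + 2 \left(-71\right) = 10 - 142 = -132$)
$- 51 s + w = \left(-51\right) \left(-132\right) - 74 = 6732 - 74 = 6658$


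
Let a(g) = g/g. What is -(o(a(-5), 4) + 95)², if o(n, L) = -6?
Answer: -7921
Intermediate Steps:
a(g) = 1
-(o(a(-5), 4) + 95)² = -(-6 + 95)² = -1*89² = -1*7921 = -7921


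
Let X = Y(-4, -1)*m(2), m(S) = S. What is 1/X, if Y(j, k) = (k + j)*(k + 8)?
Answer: -1/70 ≈ -0.014286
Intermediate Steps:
Y(j, k) = (8 + k)*(j + k) (Y(j, k) = (j + k)*(8 + k) = (8 + k)*(j + k))
X = -70 (X = ((-1)² + 8*(-4) + 8*(-1) - 4*(-1))*2 = (1 - 32 - 8 + 4)*2 = -35*2 = -70)
1/X = 1/(-70) = -1/70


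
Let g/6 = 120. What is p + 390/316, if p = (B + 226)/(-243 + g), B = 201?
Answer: 160481/75366 ≈ 2.1294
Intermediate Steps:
g = 720 (g = 6*120 = 720)
p = 427/477 (p = (201 + 226)/(-243 + 720) = 427/477 ≈ 0.89518)
p + 390/316 = 427/477 + 390/316 = 427/477 + 390*(1/316) = 427/477 + 195/158 = 160481/75366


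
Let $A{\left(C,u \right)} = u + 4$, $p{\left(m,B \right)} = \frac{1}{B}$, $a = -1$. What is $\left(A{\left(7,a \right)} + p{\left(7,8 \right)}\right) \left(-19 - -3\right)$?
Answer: $-50$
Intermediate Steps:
$A{\left(C,u \right)} = 4 + u$
$\left(A{\left(7,a \right)} + p{\left(7,8 \right)}\right) \left(-19 - -3\right) = \left(\left(4 - 1\right) + \frac{1}{8}\right) \left(-19 - -3\right) = \left(3 + \frac{1}{8}\right) \left(-19 + 3\right) = \frac{25}{8} \left(-16\right) = -50$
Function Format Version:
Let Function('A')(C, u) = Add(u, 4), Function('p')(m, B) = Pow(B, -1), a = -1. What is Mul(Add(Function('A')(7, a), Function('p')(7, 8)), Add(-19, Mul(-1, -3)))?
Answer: -50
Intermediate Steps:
Function('A')(C, u) = Add(4, u)
Mul(Add(Function('A')(7, a), Function('p')(7, 8)), Add(-19, Mul(-1, -3))) = Mul(Add(Add(4, -1), Pow(8, -1)), Add(-19, Mul(-1, -3))) = Mul(Add(3, Rational(1, 8)), Add(-19, 3)) = Mul(Rational(25, 8), -16) = -50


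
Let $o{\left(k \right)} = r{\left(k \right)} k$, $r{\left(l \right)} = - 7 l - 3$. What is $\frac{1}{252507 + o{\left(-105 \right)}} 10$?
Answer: $\frac{10}{175647} \approx 5.6932 \cdot 10^{-5}$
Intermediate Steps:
$r{\left(l \right)} = -3 - 7 l$
$o{\left(k \right)} = k \left(-3 - 7 k\right)$ ($o{\left(k \right)} = \left(-3 - 7 k\right) k = k \left(-3 - 7 k\right)$)
$\frac{1}{252507 + o{\left(-105 \right)}} 10 = \frac{1}{252507 - - 105 \left(3 + 7 \left(-105\right)\right)} 10 = \frac{1}{252507 - - 105 \left(3 - 735\right)} 10 = \frac{1}{252507 - \left(-105\right) \left(-732\right)} 10 = \frac{1}{252507 - 76860} \cdot 10 = \frac{1}{175647} \cdot 10 = \frac{10}{175647}$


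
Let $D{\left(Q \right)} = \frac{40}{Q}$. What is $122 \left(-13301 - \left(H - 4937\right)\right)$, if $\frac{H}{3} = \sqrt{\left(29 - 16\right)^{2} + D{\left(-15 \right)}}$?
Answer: $-1020408 - 122 \sqrt{1497} \approx -1.0251 \cdot 10^{6}$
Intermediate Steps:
$H = \sqrt{1497}$ ($H = 3 \sqrt{\left(29 - 16\right)^{2} + \frac{40}{-15}} = 3 \sqrt{13^{2} + 40 \left(- \frac{1}{15}\right)} = 3 \sqrt{169 - \frac{8}{3}} = 3 \sqrt{\frac{499}{3}} = 3 \frac{\sqrt{1497}}{3} = \sqrt{1497} \approx 38.691$)
$122 \left(-13301 - \left(H - 4937\right)\right) = 122 \left(-13301 - \left(\sqrt{1497} - 4937\right)\right) = 122 \left(-13301 - \left(-4937 + \sqrt{1497}\right)\right) = 122 \left(-13301 + \left(4937 - \sqrt{1497}\right)\right) = 122 \left(-8364 - \sqrt{1497}\right) = -1020408 - 122 \sqrt{1497}$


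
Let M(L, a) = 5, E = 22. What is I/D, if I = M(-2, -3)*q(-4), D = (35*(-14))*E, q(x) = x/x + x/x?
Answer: -1/1078 ≈ -0.00092764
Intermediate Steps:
q(x) = 2 (q(x) = 1 + 1 = 2)
D = -10780 (D = (35*(-14))*22 = -490*22 = -10780)
I = 10 (I = 5*2 = 10)
I/D = 10/(-10780) = 10*(-1/10780) = -1/1078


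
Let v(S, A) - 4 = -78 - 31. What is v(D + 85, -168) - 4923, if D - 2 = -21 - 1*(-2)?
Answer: -5028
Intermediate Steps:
D = -17 (D = 2 + (-21 - 1*(-2)) = 2 + (-21 + 2) = 2 - 19 = -17)
v(S, A) = -105 (v(S, A) = 4 + (-78 - 31) = 4 - 109 = -105)
v(D + 85, -168) - 4923 = -105 - 4923 = -5028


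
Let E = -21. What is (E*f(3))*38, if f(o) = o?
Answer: -2394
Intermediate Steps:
(E*f(3))*38 = -21*3*38 = -63*38 = -2394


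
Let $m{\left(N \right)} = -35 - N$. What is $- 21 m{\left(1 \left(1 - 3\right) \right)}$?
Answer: $693$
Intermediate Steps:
$- 21 m{\left(1 \left(1 - 3\right) \right)} = - 21 \left(-35 - 1 \left(1 - 3\right)\right) = - 21 \left(-35 - 1 \left(-2\right)\right) = - 21 \left(-35 - -2\right) = - 21 \left(-35 + 2\right) = \left(-21\right) \left(-33\right) = 693$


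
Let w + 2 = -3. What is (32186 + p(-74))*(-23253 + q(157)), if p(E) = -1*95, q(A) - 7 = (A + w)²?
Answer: -4556922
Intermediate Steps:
w = -5 (w = -2 - 3 = -5)
q(A) = 7 + (-5 + A)² (q(A) = 7 + (A - 5)² = 7 + (-5 + A)²)
p(E) = -95
(32186 + p(-74))*(-23253 + q(157)) = (32186 - 95)*(-23253 + (7 + (-5 + 157)²)) = 32091*(-23253 + (7 + 152²)) = 32091*(-23253 + (7 + 23104)) = 32091*(-23253 + 23111) = 32091*(-142) = -4556922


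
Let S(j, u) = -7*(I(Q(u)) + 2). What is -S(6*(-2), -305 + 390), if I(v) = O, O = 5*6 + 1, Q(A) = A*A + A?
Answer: 231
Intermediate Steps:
Q(A) = A + A**2 (Q(A) = A**2 + A = A + A**2)
O = 31 (O = 30 + 1 = 31)
I(v) = 31
S(j, u) = -231 (S(j, u) = -7*(31 + 2) = -7*33 = -231)
-S(6*(-2), -305 + 390) = -1*(-231) = 231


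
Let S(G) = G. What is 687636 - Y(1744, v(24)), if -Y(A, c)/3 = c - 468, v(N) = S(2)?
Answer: 686238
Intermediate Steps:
v(N) = 2
Y(A, c) = 1404 - 3*c (Y(A, c) = -3*(c - 468) = -3*(-468 + c) = 1404 - 3*c)
687636 - Y(1744, v(24)) = 687636 - (1404 - 3*2) = 687636 - (1404 - 6) = 687636 - 1*1398 = 687636 - 1398 = 686238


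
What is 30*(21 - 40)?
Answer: -570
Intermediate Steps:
30*(21 - 40) = 30*(-19) = -570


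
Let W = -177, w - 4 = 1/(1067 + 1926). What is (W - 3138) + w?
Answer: -9909822/2993 ≈ -3311.0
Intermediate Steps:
w = 11973/2993 (w = 4 + 1/(1067 + 1926) = 4 + 1/2993 = 11973/2993 ≈ 4.0003)
(W - 3138) + w = (-177 - 3138) + 11973/2993 = -3315 + 11973/2993 = -9909822/2993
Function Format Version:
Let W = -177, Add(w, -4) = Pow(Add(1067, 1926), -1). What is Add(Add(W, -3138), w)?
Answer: Rational(-9909822, 2993) ≈ -3311.0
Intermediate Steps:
w = Rational(11973, 2993) (w = Add(4, Pow(Add(1067, 1926), -1)) = Add(4, Pow(2993, -1)) = Add(4, Rational(1, 2993)) = Rational(11973, 2993) ≈ 4.0003)
Add(Add(W, -3138), w) = Add(Add(-177, -3138), Rational(11973, 2993)) = Add(-3315, Rational(11973, 2993)) = Rational(-9909822, 2993)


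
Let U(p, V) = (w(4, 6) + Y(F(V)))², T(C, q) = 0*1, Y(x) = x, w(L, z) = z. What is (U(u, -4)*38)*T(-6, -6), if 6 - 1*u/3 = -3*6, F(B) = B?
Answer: 0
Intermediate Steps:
u = 72 (u = 18 - (-9)*6 = 18 - 3*(-18) = 18 + 54 = 72)
T(C, q) = 0
U(p, V) = (6 + V)²
(U(u, -4)*38)*T(-6, -6) = ((6 - 4)²*38)*0 = (2²*38)*0 = (4*38)*0 = 152*0 = 0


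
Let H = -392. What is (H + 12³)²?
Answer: 1784896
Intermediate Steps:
(H + 12³)² = (-392 + 12³)² = (-392 + 1728)² = 1336² = 1784896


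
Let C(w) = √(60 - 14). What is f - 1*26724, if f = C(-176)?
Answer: -26724 + √46 ≈ -26717.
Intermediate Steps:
C(w) = √46
f = √46 ≈ 6.7823
f - 1*26724 = √46 - 1*26724 = √46 - 26724 = -26724 + √46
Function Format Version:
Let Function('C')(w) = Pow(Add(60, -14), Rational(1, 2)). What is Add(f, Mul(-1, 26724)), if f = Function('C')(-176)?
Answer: Add(-26724, Pow(46, Rational(1, 2))) ≈ -26717.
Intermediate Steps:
Function('C')(w) = Pow(46, Rational(1, 2))
f = Pow(46, Rational(1, 2)) ≈ 6.7823
Add(f, Mul(-1, 26724)) = Add(Pow(46, Rational(1, 2)), Mul(-1, 26724)) = Add(Pow(46, Rational(1, 2)), -26724) = Add(-26724, Pow(46, Rational(1, 2)))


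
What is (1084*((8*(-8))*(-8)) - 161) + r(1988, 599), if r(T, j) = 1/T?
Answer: 1103035837/1988 ≈ 5.5485e+5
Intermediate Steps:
(1084*((8*(-8))*(-8)) - 161) + r(1988, 599) = (1084*((8*(-8))*(-8)) - 161) + 1/1988 = (1084*(-64*(-8)) - 161) + 1/1988 = (1084*512 - 161) + 1/1988 = (555008 - 161) + 1/1988 = 554847 + 1/1988 = 1103035837/1988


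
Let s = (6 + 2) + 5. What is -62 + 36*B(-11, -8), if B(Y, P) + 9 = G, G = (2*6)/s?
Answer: -4586/13 ≈ -352.77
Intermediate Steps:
s = 13 (s = 8 + 5 = 13)
G = 12/13 (G = (2*6)/13 = 12*(1/13) = 12/13 ≈ 0.92308)
B(Y, P) = -105/13 (B(Y, P) = -9 + 12/13 = -105/13)
-62 + 36*B(-11, -8) = -62 + 36*(-105/13) = -62 - 3780/13 = -4586/13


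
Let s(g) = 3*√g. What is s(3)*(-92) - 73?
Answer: -73 - 276*√3 ≈ -551.05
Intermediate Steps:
s(3)*(-92) - 73 = (3*√3)*(-92) - 73 = -276*√3 - 73 = -73 - 276*√3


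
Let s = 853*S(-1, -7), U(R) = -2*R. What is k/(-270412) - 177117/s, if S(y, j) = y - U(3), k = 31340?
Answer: -12007056826/288326795 ≈ -41.644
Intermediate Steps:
S(y, j) = 6 + y (S(y, j) = y - (-2)*3 = y - 1*(-6) = y + 6 = 6 + y)
s = 4265 (s = 853*(6 - 1) = 853*5 = 4265)
k/(-270412) - 177117/s = 31340/(-270412) - 177117/4265 = 31340*(-1/270412) - 177117*1/4265 = -7835/67603 - 177117/4265 = -12007056826/288326795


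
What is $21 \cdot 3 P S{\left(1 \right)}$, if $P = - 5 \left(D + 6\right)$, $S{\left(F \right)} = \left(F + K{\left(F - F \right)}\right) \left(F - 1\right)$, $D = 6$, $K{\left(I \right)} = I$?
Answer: $0$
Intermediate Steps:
$S{\left(F \right)} = F \left(-1 + F\right)$ ($S{\left(F \right)} = \left(F + \left(F - F\right)\right) \left(F - 1\right) = \left(F + 0\right) \left(-1 + F\right) = F \left(-1 + F\right)$)
$P = -60$ ($P = - 5 \left(6 + 6\right) = \left(-5\right) 12 = -60$)
$21 \cdot 3 P S{\left(1 \right)} = 21 \cdot 3 \left(-60\right) 1 \left(-1 + 1\right) = 63 \left(-60\right) 1 \cdot 0 = \left(-3780\right) 0 = 0$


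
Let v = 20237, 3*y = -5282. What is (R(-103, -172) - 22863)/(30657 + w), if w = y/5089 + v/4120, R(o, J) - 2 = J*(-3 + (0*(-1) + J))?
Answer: 455333389560/1928613722719 ≈ 0.23609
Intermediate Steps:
y = -5282/3 (y = (⅓)*(-5282) = -5282/3 ≈ -1760.7)
R(o, J) = 2 + J*(-3 + J) (R(o, J) = 2 + J*(-3 + (0*(-1) + J)) = 2 + J*(-3 + (0 + J)) = 2 + J*(-3 + J))
w = 287196439/62900040 (w = -5282/3/5089 + 20237/4120 = -5282/3*1/5089 + 20237*(1/4120) = -5282/15267 + 20237/4120 = 287196439/62900040 ≈ 4.5659)
(R(-103, -172) - 22863)/(30657 + w) = ((2 + (-172)² - 3*(-172)) - 22863)/(30657 + 287196439/62900040) = ((2 + 29584 + 516) - 22863)/(1928613722719/62900040) = (30102 - 22863)*(62900040/1928613722719) = 7239*(62900040/1928613722719) = 455333389560/1928613722719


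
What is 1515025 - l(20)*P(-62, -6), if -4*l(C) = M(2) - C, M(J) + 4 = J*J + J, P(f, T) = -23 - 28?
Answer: 3030509/2 ≈ 1.5153e+6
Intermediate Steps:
P(f, T) = -51
M(J) = -4 + J + J² (M(J) = -4 + (J*J + J) = -4 + (J² + J) = -4 + (J + J²) = -4 + J + J²)
l(C) = -½ + C/4 (l(C) = -((-4 + 2 + 2²) - C)/4 = -((-4 + 2 + 4) - C)/4 = -(2 - C)/4 = -½ + C/4)
1515025 - l(20)*P(-62, -6) = 1515025 - (-½ + (¼)*20)*(-51) = 1515025 - (-½ + 5)*(-51) = 1515025 - 9*(-51)/2 = 1515025 - 1*(-459/2) = 1515025 + 459/2 = 3030509/2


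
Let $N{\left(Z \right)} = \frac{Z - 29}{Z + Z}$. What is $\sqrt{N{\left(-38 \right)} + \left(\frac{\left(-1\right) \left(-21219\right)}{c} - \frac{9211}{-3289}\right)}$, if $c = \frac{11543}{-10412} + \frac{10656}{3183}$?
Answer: $\frac{\sqrt{90609319820861768644898853101}}{3091592371582} \approx 97.365$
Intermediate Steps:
$N{\left(Z \right)} = \frac{-29 + Z}{2 Z}$
$c = \frac{24736301}{11047132}$ ($c = 11543 \left(- \frac{1}{10412}\right) + 10656 \cdot \frac{1}{3183} = - \frac{11543}{10412} + \frac{3552}{1061} = \frac{24736301}{11047132} \approx 2.2392$)
$\sqrt{N{\left(-38 \right)} + \left(\frac{\left(-1\right) \left(-21219\right)}{c} - \frac{9211}{-3289}\right)} = \sqrt{\frac{-29 - 38}{2 \left(-38\right)} - \left(- \frac{9211}{3289} - \frac{\left(-1\right) \left(-21219\right)}{\frac{24736301}{11047132}}\right)} = \sqrt{\frac{1}{2} \left(- \frac{1}{38}\right) \left(-67\right) + \left(21219 \cdot \frac{11047132}{24736301} - - \frac{9211}{3289}\right)} = \sqrt{\frac{67}{76} + \left(\frac{234409093908}{24736301} + \frac{9211}{3289}\right)} = \sqrt{\frac{67}{76} + \frac{771199355931923}{81357693989}} = \sqrt{\frac{58616602016323411}{6183184743164}} = \frac{\sqrt{90609319820861768644898853101}}{3091592371582}$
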